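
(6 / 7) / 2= 3 / 7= 0.43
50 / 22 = 25 / 11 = 2.27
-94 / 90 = -47 / 45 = -1.04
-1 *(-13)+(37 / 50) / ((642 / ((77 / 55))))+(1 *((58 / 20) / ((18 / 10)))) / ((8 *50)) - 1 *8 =19281731 / 3852000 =5.01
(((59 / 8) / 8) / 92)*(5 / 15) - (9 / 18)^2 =-4357 / 17664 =-0.25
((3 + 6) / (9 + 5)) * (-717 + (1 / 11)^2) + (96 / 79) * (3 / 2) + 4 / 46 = -706421344 / 1538999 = -459.01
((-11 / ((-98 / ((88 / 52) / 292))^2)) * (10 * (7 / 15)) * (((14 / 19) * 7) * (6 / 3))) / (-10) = 1331 / 7186795980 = 0.00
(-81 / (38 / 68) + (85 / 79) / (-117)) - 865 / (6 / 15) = -810457199 / 351234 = -2307.46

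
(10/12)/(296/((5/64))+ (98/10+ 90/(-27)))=25/113858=0.00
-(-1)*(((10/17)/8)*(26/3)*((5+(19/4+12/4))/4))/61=65/1952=0.03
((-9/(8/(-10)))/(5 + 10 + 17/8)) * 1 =0.66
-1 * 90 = -90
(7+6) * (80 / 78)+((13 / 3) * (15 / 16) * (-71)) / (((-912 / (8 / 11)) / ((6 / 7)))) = 950165 / 70224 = 13.53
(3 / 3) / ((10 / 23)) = 23 / 10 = 2.30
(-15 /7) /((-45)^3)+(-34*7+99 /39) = -130169012 /552825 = -235.46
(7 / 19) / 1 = 7 / 19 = 0.37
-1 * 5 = -5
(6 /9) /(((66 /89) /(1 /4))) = 89 /396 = 0.22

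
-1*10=-10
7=7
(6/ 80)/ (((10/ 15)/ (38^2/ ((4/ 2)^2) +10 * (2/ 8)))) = 6543/ 160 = 40.89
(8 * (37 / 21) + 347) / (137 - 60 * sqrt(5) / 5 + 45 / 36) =485312 * sqrt(5) / 2060023 + 2396228 / 882867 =3.24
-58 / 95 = -0.61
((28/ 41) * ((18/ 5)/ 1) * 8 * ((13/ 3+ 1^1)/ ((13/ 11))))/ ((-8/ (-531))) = 5891.41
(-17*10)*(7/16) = -595/8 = -74.38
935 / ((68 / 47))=2585 / 4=646.25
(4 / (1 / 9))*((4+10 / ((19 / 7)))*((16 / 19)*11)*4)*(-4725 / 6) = -2913926400 / 361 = -8071818.28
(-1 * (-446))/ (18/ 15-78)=-1115/ 192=-5.81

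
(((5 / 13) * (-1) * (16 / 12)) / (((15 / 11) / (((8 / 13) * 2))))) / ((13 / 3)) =-704 / 6591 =-0.11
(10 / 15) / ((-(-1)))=2 / 3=0.67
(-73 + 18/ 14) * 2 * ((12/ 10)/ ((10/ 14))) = -6024/ 25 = -240.96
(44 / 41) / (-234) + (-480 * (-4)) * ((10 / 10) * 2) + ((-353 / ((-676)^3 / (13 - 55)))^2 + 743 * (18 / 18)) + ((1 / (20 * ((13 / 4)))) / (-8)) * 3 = 201727650679696151260813 / 44016606260200903680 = 4582.99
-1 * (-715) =715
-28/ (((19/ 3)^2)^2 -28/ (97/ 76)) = -219996/ 12468769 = -0.02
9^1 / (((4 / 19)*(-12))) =-57 / 16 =-3.56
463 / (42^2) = 463 / 1764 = 0.26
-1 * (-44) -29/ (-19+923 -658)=10795/ 246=43.88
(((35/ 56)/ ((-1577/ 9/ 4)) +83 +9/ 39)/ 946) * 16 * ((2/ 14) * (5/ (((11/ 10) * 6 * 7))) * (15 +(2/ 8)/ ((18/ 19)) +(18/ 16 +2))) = 0.40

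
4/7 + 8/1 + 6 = 102/7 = 14.57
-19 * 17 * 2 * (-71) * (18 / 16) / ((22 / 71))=14654187 / 88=166524.85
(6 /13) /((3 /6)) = 12 /13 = 0.92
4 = 4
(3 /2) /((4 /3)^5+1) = 729 /2534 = 0.29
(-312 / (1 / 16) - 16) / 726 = -2504 / 363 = -6.90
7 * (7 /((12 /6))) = 49 /2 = 24.50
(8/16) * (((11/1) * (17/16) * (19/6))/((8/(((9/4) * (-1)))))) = -10659/2048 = -5.20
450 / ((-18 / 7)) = -175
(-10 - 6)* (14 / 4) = -56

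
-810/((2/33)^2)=-441045/2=-220522.50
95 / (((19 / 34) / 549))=93330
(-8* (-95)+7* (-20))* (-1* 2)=-1240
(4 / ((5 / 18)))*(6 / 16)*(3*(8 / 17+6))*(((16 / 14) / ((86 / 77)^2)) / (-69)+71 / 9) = 596838330 / 722959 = 825.55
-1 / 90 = -0.01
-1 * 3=-3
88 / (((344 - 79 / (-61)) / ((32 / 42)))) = 85888 / 442323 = 0.19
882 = 882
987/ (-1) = -987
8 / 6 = 4 / 3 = 1.33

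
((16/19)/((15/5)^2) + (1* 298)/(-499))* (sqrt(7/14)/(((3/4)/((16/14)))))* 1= -687584* sqrt(2)/1791909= -0.54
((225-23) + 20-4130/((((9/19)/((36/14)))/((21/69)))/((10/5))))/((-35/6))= 1852644/805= 2301.42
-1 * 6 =-6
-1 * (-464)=464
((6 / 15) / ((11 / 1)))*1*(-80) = -32 / 11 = -2.91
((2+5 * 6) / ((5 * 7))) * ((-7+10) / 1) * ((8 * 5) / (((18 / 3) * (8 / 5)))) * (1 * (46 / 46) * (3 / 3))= 80 / 7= 11.43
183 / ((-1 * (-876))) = 61 / 292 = 0.21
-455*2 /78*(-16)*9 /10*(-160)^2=4300800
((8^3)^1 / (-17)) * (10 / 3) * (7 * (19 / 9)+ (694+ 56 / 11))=-361845760 / 5049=-71666.82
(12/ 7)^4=20736/ 2401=8.64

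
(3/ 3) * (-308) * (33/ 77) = -132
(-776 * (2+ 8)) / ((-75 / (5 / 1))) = 1552 / 3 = 517.33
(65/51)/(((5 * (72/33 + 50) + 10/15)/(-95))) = -5225/11288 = -0.46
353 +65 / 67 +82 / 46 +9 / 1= 562084 / 1541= 364.75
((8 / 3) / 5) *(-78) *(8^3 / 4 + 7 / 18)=-240344 / 45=-5340.98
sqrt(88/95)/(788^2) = sqrt(2090)/29494840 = 0.00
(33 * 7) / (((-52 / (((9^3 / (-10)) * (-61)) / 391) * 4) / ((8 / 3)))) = -33.68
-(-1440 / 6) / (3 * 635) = 16 / 127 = 0.13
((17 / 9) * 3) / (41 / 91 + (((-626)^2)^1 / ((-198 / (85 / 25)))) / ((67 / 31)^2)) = -1145839695 / 291203454391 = -0.00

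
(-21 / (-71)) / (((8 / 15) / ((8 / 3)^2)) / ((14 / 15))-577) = -2352 / 4587665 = -0.00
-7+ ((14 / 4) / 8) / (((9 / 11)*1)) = -931 / 144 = -6.47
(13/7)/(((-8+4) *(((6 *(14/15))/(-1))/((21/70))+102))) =-39/7000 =-0.01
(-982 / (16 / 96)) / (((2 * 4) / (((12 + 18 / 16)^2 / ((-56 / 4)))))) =2319975 / 256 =9062.40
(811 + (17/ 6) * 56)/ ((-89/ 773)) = -2248657/ 267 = -8421.94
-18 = -18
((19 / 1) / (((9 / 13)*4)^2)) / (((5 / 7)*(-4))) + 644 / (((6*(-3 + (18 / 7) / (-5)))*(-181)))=-134344217 / 192352320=-0.70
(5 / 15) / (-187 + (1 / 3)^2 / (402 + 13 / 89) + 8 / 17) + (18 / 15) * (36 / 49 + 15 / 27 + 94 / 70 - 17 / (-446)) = 2681781446513371 / 837093842547900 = 3.20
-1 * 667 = -667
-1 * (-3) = 3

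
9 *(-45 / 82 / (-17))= 405 / 1394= 0.29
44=44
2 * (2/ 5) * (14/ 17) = 56/ 85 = 0.66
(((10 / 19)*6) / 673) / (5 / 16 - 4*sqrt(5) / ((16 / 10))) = -1536*sqrt(5) / 4079053 - 192 / 4079053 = -0.00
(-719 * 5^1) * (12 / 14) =-21570 / 7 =-3081.43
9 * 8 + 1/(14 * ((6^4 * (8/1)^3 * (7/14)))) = 334430209/4644864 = 72.00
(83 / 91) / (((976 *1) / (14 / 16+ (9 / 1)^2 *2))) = 0.15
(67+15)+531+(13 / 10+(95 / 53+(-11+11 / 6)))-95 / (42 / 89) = 4514509 / 11130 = 405.62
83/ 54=1.54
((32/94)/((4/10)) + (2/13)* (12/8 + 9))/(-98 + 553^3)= 1507/103327602469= 0.00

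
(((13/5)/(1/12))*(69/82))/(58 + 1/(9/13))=48438/109675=0.44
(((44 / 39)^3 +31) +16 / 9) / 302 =2029529 / 17914338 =0.11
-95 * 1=-95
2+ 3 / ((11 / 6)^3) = 3310 / 1331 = 2.49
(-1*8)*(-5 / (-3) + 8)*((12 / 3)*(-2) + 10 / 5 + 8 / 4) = 309.33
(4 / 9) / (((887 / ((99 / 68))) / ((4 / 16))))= 11 / 60316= 0.00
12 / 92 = 3 / 23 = 0.13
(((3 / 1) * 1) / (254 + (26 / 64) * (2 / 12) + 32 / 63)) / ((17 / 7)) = 84672 / 17449633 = 0.00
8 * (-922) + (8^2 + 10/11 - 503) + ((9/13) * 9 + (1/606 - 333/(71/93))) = -50723263073/6152718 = -8244.04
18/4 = 9/2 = 4.50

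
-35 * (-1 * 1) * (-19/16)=-665/16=-41.56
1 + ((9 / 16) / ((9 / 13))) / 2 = 45 / 32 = 1.41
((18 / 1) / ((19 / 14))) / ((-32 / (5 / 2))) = -315 / 304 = -1.04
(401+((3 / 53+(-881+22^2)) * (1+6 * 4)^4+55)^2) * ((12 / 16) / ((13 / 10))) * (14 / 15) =472744737256598615438 / 36517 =12945881021348922.84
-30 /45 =-2 /3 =-0.67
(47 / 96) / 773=47 / 74208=0.00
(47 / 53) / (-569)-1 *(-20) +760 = 780.00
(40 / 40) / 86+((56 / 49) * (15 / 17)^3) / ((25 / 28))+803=339658387 / 422518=803.89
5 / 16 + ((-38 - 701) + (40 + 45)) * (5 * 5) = -261595 / 16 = -16349.69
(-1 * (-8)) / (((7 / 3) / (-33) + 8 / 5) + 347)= 1980 / 86261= 0.02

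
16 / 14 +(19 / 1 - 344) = -2267 / 7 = -323.86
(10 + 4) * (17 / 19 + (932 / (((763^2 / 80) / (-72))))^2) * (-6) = -6639839825797644 / 919927735237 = -7217.78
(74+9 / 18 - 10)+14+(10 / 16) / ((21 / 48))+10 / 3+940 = 42977 / 42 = 1023.26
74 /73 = 1.01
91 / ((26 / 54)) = 189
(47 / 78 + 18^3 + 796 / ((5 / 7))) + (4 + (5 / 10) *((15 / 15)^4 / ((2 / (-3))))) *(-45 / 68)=6944.85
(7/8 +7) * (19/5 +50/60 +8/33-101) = -666141/880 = -756.98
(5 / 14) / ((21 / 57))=0.97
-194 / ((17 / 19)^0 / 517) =-100298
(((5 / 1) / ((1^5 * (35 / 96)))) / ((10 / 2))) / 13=0.21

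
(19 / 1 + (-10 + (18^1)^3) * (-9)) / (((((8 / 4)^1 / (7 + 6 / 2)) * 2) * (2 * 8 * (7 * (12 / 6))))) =-261895 / 448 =-584.59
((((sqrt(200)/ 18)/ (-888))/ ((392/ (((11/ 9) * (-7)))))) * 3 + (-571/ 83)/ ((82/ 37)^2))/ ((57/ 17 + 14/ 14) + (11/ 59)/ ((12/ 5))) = -2352132291/ 7440343021 + 55165 * sqrt(2)/ 5966651376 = -0.32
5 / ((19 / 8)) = 40 / 19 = 2.11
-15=-15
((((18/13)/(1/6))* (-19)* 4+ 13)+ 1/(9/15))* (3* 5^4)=-15032500/13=-1156346.15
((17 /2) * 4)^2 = 1156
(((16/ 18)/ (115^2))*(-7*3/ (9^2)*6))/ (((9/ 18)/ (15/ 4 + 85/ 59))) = -2744/ 2528091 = -0.00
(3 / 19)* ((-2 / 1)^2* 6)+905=17267 / 19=908.79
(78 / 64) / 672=13 / 7168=0.00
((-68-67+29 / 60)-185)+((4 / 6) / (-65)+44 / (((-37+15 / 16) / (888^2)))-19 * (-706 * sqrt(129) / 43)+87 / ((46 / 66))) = -3320378963927 / 3450460+13414 * sqrt(129) / 43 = -958757.27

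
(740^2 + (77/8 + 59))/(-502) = -4381349/4016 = -1090.97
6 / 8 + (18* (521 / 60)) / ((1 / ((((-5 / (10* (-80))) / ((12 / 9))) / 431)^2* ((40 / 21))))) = 99865118289 / 133153484800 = 0.75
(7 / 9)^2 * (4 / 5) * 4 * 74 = 58016 / 405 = 143.25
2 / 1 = 2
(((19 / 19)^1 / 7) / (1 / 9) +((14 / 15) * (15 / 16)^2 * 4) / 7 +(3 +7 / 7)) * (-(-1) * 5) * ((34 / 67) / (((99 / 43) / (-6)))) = -4711295 / 123816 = -38.05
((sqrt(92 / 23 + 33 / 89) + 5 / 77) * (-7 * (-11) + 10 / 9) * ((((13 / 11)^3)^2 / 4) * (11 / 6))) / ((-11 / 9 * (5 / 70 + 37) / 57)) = -451301814691 * sqrt(34621) / 327320696604 -322358439065 / 40455366996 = -264.51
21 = 21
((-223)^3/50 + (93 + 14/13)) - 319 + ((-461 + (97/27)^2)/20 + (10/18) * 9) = -105210653459/473850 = -222033.67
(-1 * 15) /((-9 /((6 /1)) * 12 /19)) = 95 /6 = 15.83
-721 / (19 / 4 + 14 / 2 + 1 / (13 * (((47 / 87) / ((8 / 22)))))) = -19383364 / 317279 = -61.09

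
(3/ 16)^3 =27/ 4096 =0.01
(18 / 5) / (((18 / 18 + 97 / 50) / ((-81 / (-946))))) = 2430 / 23177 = 0.10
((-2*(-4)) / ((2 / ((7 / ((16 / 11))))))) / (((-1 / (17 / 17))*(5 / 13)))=-1001 / 20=-50.05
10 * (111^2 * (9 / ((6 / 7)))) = 1293705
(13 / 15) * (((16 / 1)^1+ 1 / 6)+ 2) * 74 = 52429 / 45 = 1165.09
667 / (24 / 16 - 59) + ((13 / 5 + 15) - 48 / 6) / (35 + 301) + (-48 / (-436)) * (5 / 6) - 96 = -82007 / 763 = -107.48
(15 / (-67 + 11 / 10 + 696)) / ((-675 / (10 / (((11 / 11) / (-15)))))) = 100 / 18903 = 0.01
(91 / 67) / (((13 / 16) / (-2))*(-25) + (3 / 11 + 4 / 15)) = 480480 / 3783691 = 0.13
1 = 1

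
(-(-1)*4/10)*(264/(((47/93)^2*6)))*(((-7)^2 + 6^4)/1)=204739128/2209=92684.08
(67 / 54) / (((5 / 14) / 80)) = 7504 / 27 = 277.93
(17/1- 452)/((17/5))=-127.94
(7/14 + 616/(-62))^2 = 342225/3844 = 89.03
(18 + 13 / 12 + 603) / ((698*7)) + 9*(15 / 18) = 447205 / 58632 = 7.63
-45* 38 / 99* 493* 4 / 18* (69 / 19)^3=-359899860 / 3971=-90632.05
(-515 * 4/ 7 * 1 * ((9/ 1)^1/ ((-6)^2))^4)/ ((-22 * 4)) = 0.01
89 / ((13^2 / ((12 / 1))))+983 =167195 / 169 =989.32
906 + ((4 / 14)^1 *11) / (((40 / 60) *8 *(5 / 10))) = 25401 / 28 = 907.18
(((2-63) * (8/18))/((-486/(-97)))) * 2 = -23668/2187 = -10.82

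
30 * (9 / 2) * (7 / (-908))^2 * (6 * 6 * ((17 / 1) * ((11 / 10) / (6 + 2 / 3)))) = 6679827 / 8244640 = 0.81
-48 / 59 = -0.81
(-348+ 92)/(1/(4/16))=-64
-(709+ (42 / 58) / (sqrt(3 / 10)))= -709 - 7*sqrt(30) / 29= -710.32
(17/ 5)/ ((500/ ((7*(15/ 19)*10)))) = 357/ 950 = 0.38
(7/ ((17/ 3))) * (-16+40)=504/ 17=29.65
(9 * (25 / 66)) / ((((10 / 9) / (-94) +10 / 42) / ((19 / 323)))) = 0.89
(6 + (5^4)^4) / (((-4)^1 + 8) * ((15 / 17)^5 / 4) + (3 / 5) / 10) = 10832649231382988350 / 42228321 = 256525691167.85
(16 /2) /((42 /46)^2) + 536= 240608 /441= 545.60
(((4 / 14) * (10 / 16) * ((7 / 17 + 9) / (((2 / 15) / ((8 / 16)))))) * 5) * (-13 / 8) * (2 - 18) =97500 / 119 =819.33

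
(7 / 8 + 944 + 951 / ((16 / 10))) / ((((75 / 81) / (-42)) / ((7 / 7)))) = -69820.38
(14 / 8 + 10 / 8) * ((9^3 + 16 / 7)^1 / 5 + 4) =15777 / 35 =450.77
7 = 7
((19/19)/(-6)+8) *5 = 39.17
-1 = -1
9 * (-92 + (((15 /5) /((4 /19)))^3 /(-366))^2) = -16182460143 /60964864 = -265.44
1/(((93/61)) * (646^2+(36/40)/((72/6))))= 2440/1552415799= 0.00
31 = 31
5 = 5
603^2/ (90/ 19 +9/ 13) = 9979047/ 149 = 66973.47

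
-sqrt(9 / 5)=-3 * sqrt(5) / 5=-1.34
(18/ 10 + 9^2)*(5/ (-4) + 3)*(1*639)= 925911/ 10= 92591.10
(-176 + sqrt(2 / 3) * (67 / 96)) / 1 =-176 + 67 * sqrt(6) / 288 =-175.43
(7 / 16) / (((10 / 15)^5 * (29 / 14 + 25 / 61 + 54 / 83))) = 60285141 / 56830208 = 1.06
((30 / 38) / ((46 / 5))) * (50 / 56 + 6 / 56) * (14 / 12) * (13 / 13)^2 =175 / 1748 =0.10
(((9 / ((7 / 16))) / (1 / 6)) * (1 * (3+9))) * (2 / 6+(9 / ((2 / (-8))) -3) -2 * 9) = -587520 / 7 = -83931.43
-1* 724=-724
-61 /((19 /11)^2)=-7381 /361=-20.45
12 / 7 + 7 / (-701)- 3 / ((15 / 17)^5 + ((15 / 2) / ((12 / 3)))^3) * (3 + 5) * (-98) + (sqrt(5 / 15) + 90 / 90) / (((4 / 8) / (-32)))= 2268805804699367 / 8474090286375- 64 * sqrt(3) / 3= 230.78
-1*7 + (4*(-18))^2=5177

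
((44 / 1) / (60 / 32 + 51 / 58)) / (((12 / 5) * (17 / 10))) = 127600 / 32589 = 3.92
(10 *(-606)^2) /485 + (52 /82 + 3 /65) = 7572.56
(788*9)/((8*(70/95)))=33687/28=1203.11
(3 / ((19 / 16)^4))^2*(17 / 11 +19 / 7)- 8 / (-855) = 571094080591864 / 58848045937065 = 9.70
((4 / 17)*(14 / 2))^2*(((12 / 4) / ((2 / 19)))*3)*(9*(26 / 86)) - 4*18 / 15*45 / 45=38915472 / 62135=626.31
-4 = -4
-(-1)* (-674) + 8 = -666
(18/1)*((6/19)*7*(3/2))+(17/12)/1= 13931/228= 61.10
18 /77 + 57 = 4407 /77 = 57.23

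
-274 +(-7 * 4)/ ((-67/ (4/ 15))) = -275258/ 1005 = -273.89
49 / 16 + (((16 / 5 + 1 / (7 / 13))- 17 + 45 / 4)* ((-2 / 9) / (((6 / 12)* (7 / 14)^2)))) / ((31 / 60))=56731 / 10416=5.45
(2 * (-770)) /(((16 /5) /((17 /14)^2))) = -79475 /112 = -709.60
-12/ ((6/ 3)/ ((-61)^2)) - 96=-22422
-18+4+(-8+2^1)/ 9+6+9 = 0.33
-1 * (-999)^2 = -998001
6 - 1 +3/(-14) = 67/14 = 4.79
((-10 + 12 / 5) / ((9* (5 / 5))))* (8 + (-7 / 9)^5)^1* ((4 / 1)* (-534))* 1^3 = 2465261552 / 177147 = 13916.47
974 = 974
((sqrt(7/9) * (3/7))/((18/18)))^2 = 1/7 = 0.14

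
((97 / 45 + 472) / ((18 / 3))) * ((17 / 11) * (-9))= -362729 / 330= -1099.18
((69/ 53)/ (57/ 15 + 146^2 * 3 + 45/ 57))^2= 81225/ 196001568003136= 0.00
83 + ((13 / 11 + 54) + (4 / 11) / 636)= 21971 / 159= 138.18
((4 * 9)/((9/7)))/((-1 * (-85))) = 28/85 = 0.33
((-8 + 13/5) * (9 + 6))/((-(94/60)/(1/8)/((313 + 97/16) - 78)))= 1557.93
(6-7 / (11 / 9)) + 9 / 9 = 14 / 11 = 1.27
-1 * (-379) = 379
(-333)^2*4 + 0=443556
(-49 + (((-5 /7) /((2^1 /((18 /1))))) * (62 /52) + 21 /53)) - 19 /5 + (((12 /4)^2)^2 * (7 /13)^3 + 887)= 6843285199 /8150870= 839.58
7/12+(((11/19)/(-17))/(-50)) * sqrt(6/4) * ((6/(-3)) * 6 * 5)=7/12 - 33 * sqrt(6)/1615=0.53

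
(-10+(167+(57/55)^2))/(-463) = -478174/1400575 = -0.34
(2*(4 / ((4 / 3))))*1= 6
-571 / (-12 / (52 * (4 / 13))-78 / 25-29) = 57100 / 3287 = 17.37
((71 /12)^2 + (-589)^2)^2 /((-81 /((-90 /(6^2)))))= 3715384899.84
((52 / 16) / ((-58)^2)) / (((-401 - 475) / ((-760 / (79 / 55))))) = 67925 / 116401128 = 0.00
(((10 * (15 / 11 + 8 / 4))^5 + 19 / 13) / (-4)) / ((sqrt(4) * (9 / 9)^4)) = -90147147159969 / 16749304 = -5382142.87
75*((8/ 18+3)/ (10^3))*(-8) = -31/ 15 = -2.07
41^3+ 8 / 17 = 1171665 / 17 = 68921.47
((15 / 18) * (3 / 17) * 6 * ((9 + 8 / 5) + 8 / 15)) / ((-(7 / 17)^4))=-820471 / 2401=-341.72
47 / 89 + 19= 1738 / 89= 19.53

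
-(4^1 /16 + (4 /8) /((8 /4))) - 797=-1595 /2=-797.50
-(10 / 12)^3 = -125 / 216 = -0.58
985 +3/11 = 10838/11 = 985.27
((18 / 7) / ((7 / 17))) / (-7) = -306 / 343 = -0.89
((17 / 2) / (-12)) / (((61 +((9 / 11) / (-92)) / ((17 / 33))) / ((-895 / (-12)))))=-5949065 / 6867144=-0.87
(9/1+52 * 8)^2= 180625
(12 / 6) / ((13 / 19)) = 38 / 13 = 2.92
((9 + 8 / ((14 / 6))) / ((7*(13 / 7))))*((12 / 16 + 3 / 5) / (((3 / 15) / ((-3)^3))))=-63423 / 364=-174.24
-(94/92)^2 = -1.04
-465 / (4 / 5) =-2325 / 4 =-581.25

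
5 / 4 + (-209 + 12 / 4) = -819 / 4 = -204.75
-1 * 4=-4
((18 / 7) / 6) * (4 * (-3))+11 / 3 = -1.48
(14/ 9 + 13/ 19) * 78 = 9958/ 57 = 174.70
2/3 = 0.67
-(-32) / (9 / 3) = 32 / 3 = 10.67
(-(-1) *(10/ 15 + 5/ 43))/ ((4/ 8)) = 202/ 129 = 1.57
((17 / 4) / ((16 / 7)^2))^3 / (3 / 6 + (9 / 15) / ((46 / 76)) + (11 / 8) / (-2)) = 3910064515 / 5838471168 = 0.67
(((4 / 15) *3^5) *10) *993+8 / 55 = 35390528 / 55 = 643464.15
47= 47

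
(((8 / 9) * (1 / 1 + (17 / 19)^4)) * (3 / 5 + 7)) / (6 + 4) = 1710736 / 1543275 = 1.11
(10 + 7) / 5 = 3.40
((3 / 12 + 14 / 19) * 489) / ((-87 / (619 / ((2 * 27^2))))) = -2522425 / 1071144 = -2.35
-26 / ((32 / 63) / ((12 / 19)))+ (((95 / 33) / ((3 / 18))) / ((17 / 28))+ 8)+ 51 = 783369 / 14212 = 55.12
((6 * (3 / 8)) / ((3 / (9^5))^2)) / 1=3486784401 / 4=871696100.25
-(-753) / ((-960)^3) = -251 / 294912000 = -0.00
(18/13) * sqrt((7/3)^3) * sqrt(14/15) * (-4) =-392 * sqrt(10)/65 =-19.07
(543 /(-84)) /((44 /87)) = -12.78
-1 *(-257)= 257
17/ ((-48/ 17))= -289/ 48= -6.02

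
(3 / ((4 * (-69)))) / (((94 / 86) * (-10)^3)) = 43 / 4324000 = 0.00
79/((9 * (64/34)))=1343/288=4.66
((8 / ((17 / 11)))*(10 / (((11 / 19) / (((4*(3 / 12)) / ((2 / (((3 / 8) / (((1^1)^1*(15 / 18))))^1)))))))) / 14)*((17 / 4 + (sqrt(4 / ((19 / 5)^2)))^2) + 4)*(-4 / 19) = -15831 / 6137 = -2.58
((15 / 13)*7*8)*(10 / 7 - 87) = -71880 / 13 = -5529.23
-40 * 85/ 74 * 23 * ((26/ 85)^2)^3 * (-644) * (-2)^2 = 73210567585792/ 32834193125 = 2229.71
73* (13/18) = 949/18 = 52.72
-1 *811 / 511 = -1.59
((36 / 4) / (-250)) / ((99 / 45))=-0.02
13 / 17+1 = 30 / 17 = 1.76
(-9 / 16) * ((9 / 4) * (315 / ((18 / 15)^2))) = -70875 / 256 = -276.86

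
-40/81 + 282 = 22802/81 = 281.51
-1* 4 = -4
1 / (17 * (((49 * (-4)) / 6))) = -3 / 1666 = -0.00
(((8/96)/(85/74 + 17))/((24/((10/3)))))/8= 185/2320704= 0.00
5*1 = 5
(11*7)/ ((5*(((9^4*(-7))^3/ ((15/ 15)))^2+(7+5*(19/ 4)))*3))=308/ 563066535693058434774873499185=0.00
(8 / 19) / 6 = 4 / 57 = 0.07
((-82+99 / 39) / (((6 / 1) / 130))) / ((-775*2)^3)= 1033 / 2234325000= 0.00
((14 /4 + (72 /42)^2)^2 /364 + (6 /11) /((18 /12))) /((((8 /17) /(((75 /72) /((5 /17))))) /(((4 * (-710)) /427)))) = -3139953318375 /131360285056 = -23.90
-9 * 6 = -54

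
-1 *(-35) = 35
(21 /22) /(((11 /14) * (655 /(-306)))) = -44982 /79255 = -0.57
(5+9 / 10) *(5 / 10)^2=59 / 40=1.48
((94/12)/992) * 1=47/5952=0.01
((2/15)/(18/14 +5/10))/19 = 28/7125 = 0.00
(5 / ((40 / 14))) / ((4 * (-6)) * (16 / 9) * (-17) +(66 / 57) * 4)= 57 / 23776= 0.00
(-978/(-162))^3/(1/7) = 1540.17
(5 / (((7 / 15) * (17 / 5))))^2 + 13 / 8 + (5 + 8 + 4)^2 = 34049325 / 113288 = 300.56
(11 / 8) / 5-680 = -679.72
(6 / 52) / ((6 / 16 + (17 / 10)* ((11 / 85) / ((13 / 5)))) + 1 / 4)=20 / 123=0.16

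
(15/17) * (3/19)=45/323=0.14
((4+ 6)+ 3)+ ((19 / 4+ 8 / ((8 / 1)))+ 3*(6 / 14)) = 561 / 28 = 20.04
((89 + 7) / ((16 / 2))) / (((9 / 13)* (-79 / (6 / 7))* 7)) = -104 / 3871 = -0.03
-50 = -50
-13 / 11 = -1.18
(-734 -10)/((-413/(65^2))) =3143400/413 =7611.14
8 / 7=1.14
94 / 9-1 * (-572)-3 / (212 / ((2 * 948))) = 265028 / 477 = 555.61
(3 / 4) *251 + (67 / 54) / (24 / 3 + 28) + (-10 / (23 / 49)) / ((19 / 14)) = 146617085 / 849528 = 172.59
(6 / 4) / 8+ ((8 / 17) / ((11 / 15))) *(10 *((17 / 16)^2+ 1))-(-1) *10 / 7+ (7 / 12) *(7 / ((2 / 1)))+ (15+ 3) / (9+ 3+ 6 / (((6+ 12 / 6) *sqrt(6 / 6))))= 18.73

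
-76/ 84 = -19/ 21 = -0.90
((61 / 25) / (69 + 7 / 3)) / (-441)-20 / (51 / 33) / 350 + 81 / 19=1073529487 / 254023350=4.23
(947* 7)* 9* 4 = 238644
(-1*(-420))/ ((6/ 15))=1050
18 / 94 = 9 / 47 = 0.19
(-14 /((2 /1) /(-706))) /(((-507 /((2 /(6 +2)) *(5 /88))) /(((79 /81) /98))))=-139435 /101189088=-0.00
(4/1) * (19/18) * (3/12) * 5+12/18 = 107/18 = 5.94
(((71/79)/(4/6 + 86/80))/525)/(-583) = -0.00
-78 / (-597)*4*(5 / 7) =520 / 1393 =0.37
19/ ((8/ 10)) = 95/ 4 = 23.75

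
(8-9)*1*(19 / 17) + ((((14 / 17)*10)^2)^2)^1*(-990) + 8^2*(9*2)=-380222277155 / 83521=-4552415.29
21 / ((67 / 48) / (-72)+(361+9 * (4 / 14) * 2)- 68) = 508032 / 7212203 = 0.07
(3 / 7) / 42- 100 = -9799 / 98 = -99.99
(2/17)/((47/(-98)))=-196/799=-0.25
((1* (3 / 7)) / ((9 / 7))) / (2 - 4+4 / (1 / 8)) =1 / 90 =0.01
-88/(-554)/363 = 4/9141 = 0.00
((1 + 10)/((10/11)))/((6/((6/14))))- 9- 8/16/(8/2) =-2313/280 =-8.26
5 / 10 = 1 / 2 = 0.50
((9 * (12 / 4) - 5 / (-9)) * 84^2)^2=37803802624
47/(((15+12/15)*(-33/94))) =-22090/2607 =-8.47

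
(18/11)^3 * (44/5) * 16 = 373248/605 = 616.94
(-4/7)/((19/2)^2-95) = 16/133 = 0.12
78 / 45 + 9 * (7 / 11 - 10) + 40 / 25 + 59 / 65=-171668 / 2145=-80.03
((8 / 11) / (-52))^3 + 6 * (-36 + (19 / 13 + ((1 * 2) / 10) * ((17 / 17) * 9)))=-2872021192 / 14621035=-196.43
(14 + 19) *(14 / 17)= 462 / 17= 27.18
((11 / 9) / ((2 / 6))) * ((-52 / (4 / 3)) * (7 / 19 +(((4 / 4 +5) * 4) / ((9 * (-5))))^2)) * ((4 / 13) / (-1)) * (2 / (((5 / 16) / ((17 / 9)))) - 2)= 55753016 / 192375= 289.81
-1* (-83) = 83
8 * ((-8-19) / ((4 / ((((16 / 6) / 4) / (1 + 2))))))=-12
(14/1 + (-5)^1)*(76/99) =76/11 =6.91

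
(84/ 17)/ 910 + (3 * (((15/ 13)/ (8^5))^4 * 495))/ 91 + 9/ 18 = 128734326878381240154705617/ 254702652104944070384680960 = 0.51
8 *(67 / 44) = 134 / 11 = 12.18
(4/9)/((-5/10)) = -0.89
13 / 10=1.30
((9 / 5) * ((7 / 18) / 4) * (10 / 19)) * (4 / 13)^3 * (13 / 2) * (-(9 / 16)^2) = -0.01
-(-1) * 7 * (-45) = -315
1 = 1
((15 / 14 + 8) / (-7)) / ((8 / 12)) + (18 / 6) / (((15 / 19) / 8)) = 27887 / 980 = 28.46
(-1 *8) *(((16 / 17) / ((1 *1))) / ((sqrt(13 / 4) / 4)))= -1024 *sqrt(13) / 221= -16.71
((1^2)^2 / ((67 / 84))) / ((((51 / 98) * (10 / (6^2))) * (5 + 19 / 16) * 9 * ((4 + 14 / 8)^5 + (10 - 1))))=89915392 / 3634038391995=0.00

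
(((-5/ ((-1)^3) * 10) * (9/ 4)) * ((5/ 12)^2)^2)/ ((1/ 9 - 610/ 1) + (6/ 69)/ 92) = -8265625/ 1486682368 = -0.01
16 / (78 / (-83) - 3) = -1328 / 327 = -4.06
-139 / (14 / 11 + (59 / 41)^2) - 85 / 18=-51519607 / 1112850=-46.30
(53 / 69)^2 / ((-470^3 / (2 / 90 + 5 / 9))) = -0.00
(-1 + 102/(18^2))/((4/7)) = -259/216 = -1.20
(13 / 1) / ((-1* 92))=-13 / 92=-0.14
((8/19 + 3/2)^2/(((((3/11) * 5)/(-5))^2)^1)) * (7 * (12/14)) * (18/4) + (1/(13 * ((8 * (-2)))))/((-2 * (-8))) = 1609442903/1201408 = 1339.63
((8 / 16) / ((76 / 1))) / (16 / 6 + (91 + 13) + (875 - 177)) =3 / 366928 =0.00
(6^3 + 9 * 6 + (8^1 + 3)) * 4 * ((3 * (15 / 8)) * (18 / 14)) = 113805 / 14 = 8128.93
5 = 5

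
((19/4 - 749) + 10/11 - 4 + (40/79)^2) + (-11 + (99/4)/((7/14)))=-194580149/274604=-708.58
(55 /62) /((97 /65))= 3575 /6014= 0.59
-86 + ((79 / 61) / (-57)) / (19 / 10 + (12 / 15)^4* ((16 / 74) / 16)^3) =-35977629365408 / 418286364903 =-86.01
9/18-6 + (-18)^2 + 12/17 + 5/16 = 86909/272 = 319.52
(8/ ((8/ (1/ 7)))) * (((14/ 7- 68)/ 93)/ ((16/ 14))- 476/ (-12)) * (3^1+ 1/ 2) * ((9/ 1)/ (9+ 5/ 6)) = 130725/ 7316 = 17.87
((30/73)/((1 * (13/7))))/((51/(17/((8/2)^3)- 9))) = -1505/39712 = -0.04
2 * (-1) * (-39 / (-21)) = -26 / 7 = -3.71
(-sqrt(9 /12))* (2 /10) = -sqrt(3) /10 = -0.17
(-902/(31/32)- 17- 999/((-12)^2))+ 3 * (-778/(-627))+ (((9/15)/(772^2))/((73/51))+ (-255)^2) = 45152850550113781/704701911320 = 64073.69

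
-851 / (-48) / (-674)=-851 / 32352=-0.03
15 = 15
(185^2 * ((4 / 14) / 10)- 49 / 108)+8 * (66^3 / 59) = 1782371911 / 44604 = 39959.91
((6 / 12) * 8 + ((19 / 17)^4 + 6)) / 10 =965531 / 835210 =1.16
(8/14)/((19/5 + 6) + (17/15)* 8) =60/1981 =0.03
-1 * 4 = -4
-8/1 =-8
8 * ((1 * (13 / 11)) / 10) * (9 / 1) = 8.51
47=47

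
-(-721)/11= 721/11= 65.55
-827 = -827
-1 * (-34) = 34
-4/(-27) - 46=-1238/27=-45.85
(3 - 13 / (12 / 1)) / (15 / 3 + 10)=23 / 180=0.13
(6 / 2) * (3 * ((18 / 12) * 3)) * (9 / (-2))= -729 / 4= -182.25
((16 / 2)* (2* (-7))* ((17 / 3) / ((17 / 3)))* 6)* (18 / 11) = -12096 / 11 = -1099.64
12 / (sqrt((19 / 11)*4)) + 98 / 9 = 6*sqrt(209) / 19 + 98 / 9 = 15.45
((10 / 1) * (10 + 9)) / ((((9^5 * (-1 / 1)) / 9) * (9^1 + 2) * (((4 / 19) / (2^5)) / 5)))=-144400 / 72171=-2.00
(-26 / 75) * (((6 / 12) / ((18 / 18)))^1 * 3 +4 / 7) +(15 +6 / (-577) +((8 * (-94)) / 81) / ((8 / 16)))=-35140108 / 8178975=-4.30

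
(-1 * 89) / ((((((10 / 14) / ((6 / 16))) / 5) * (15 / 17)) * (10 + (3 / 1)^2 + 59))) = -10591 / 3120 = -3.39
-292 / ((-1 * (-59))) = -292 / 59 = -4.95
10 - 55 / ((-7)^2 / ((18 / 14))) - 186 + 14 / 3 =-172.78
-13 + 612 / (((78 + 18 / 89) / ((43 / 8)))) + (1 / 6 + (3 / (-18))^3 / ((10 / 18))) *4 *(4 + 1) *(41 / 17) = 8684987 / 236640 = 36.70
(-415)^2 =172225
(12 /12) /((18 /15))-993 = -5953 /6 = -992.17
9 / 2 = 4.50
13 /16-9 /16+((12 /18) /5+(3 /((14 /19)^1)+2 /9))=5893 /1260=4.68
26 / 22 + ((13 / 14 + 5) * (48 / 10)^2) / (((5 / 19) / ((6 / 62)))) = 51.41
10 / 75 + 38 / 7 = 584 / 105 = 5.56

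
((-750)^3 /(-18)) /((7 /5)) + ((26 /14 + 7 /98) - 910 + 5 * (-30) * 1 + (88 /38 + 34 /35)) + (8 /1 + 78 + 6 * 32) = 22264591877 /1330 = 16740294.64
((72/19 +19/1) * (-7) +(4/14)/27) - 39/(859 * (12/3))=-1968353005/12338676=-159.53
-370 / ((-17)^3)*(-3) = -1110 / 4913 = -0.23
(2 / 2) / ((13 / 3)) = 3 / 13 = 0.23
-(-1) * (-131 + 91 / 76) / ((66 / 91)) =-178.97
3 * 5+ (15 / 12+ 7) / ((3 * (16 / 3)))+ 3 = 1185 / 64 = 18.52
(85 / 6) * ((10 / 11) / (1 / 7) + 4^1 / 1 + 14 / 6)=35615 / 198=179.87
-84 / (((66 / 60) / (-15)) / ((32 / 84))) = 4800 / 11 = 436.36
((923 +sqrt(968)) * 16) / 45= 352 * sqrt(2) / 45 +14768 / 45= 339.24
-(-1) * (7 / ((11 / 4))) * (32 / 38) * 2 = 896 / 209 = 4.29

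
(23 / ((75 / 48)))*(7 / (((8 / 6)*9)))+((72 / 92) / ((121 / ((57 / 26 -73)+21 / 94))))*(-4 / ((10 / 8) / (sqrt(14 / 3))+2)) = 1003382001412 / 104702930475 -62102880*sqrt(42) / 1396039073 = 9.29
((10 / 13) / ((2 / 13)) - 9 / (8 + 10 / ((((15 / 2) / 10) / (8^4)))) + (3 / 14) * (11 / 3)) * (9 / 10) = 59726727 / 11470480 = 5.21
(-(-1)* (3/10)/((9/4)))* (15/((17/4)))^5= 103680000/1419857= 73.02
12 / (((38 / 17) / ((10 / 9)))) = 340 / 57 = 5.96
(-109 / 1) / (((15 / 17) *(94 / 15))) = -19.71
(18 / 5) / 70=9 / 175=0.05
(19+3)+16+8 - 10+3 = 39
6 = 6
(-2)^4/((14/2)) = 16/7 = 2.29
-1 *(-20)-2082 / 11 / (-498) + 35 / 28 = 78993 / 3652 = 21.63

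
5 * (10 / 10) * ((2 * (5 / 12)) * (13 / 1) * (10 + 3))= 4225 / 6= 704.17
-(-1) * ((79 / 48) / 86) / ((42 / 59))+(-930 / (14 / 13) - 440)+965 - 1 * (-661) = 55906037 / 173376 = 322.46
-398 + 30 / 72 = -4771 / 12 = -397.58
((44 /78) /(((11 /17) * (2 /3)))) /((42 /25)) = 425 /546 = 0.78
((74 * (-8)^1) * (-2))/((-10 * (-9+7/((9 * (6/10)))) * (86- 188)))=-333/2210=-0.15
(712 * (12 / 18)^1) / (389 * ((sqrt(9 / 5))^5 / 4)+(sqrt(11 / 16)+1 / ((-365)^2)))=3794248000 / (3 * (20+666125 * sqrt(11)+503734383 * sqrt(5)))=1.12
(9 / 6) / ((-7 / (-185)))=555 / 14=39.64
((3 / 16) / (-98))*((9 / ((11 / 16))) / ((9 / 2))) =-3 / 539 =-0.01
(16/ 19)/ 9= 16/ 171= 0.09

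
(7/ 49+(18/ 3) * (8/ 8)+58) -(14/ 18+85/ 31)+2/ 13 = 60.78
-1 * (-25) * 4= 100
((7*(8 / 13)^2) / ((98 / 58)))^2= 3444736 / 1399489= 2.46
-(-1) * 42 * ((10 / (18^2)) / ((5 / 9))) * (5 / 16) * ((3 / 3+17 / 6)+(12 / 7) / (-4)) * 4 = 715 / 72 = 9.93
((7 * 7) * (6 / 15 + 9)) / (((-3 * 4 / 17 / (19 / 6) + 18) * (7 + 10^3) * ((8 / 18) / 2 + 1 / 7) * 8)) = 274057 / 31108880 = 0.01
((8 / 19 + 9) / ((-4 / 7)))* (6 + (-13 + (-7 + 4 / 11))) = 93975 / 418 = 224.82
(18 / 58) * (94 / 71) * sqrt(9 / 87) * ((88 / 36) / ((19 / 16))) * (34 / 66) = 0.14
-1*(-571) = 571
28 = 28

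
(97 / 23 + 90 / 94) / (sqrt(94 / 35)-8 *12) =-9397920 / 174292873-2797 *sqrt(3290) / 174292873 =-0.05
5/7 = 0.71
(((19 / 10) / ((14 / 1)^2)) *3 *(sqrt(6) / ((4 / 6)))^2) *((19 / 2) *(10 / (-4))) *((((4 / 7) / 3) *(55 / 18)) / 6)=-19855 / 21952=-0.90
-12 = -12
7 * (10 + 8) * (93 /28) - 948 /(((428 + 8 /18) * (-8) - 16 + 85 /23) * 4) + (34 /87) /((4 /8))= 51956216971 /123896874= 419.35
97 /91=1.07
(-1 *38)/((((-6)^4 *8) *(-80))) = 0.00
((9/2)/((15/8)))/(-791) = -12/3955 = -0.00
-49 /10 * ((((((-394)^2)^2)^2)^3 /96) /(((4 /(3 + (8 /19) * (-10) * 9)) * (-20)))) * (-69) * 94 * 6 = 80598306301893327910135959644620924806301583216616587272219618246656 /475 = 169680644846091216652917800000000000000000000000000000000000000000.00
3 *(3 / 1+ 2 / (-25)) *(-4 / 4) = -219 / 25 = -8.76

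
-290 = -290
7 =7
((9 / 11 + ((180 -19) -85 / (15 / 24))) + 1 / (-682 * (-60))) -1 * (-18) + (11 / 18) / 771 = 4147378853 / 94647960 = 43.82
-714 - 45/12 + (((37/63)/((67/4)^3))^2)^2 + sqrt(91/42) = -370077790656487262413477107129287/515608207114576471667363180484 + sqrt(78)/6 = -716.28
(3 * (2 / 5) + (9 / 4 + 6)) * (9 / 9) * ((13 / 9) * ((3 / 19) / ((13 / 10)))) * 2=3.32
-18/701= -0.03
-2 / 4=-1 / 2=-0.50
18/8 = 9/4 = 2.25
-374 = -374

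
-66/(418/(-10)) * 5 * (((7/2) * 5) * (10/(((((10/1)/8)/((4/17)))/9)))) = 756000/323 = 2340.56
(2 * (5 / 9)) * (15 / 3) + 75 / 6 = 325 / 18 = 18.06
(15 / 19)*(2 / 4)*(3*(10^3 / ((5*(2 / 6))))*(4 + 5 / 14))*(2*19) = 823500 / 7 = 117642.86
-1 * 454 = -454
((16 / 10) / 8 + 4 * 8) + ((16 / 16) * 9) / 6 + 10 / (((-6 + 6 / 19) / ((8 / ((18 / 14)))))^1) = 55291 / 2430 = 22.75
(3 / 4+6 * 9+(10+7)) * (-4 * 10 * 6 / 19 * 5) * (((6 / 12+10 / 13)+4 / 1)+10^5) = -111935897850 / 247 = -453181772.67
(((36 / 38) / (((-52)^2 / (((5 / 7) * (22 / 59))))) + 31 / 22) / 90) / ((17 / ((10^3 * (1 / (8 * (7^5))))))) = 2055657775 / 300092167439064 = 0.00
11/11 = 1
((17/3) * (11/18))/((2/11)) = 2057/108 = 19.05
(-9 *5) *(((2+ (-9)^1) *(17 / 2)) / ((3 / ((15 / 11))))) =1217.05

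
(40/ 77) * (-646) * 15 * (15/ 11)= -5814000/ 847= -6864.23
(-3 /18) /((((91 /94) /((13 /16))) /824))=-4841 /42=-115.26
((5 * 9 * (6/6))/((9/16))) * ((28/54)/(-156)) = -280/1053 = -0.27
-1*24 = -24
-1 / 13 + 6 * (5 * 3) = 1169 / 13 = 89.92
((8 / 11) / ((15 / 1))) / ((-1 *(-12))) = 2 / 495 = 0.00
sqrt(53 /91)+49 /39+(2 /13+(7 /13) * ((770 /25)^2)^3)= sqrt(4823) /91+280119679698991 /609375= 459683577.71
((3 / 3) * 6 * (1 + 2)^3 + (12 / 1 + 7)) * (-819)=-148239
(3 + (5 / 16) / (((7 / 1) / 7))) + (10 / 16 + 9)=207 / 16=12.94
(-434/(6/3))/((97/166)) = -371.36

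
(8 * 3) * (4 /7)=96 /7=13.71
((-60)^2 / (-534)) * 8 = -4800 / 89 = -53.93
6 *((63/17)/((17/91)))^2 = 2361.13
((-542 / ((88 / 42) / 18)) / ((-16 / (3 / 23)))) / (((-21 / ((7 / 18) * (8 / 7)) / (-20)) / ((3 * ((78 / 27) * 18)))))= 634140 / 253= 2506.48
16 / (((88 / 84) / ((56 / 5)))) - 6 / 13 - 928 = -541546 / 715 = -757.41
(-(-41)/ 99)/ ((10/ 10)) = 41/ 99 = 0.41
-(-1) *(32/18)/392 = 2/441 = 0.00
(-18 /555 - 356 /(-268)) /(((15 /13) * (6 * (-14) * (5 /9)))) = -0.02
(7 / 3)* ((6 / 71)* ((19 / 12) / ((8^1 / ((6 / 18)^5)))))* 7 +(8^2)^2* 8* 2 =54273246115 / 828144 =65536.00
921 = 921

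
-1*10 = -10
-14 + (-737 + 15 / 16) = -12001 / 16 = -750.06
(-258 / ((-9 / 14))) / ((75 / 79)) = 95116 / 225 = 422.74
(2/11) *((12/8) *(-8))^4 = 41472/11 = 3770.18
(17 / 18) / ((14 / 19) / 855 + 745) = 30685 / 24205078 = 0.00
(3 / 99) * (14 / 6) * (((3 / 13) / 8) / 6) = 0.00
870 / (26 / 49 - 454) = -4263 / 2222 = -1.92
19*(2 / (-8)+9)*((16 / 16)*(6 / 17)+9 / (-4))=-85785 / 272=-315.39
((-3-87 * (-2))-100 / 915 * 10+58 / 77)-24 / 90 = 12005087 / 70455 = 170.39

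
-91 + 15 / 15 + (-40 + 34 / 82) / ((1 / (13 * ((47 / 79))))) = -1283163 / 3239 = -396.16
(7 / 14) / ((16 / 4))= 1 / 8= 0.12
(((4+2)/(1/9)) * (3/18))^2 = 81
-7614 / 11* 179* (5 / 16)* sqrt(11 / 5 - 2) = -681453* sqrt(5) / 88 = -17315.63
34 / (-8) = -17 / 4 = -4.25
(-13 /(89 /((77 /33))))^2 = 8281 /71289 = 0.12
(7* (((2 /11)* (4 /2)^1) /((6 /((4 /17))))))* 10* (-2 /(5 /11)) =-224 /51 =-4.39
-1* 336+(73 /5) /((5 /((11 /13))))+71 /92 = -9949449 /29900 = -332.76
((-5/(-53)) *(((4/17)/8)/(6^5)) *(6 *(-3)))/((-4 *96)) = 5/298930176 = 0.00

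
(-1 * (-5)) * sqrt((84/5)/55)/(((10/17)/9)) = 153 * sqrt(231)/55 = 42.28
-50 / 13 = -3.85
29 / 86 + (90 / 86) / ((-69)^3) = 1058519 / 3139086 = 0.34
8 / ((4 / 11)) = 22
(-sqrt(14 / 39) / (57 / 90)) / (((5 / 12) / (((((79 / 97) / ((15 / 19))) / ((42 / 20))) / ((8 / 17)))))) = -2686*sqrt(546) / 26481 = -2.37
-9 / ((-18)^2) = -1 / 36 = -0.03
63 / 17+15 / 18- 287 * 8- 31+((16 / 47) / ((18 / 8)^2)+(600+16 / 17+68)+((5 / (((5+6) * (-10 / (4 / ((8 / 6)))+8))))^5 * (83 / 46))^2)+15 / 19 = -1652.66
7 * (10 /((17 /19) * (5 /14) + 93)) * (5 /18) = 46550 /223407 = 0.21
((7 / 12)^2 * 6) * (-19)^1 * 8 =-931 / 3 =-310.33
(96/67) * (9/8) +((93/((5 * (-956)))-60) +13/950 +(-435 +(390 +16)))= -2658931107/30424700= -87.39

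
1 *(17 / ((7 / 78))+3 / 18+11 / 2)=195.10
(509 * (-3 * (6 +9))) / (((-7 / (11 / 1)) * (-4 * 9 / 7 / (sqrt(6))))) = -27995 * sqrt(6) / 4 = -17143.37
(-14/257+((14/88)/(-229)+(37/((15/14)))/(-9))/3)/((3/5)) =-1398751361/629256276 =-2.22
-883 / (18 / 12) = -1766 / 3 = -588.67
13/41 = 0.32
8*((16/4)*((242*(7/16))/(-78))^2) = 717409/12168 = 58.96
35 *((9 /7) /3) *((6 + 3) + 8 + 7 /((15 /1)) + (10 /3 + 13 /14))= 4563 /14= 325.93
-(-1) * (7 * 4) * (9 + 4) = 364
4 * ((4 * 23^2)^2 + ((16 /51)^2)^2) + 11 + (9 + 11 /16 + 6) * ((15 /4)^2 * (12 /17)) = 7754539993681681 /432972864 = 17909990.76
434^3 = 81746504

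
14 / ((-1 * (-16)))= 7 / 8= 0.88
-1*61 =-61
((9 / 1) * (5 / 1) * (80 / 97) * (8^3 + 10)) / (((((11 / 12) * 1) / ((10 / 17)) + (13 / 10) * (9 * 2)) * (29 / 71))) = 110419200 / 58103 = 1900.40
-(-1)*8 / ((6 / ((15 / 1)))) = 20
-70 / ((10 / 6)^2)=-126 / 5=-25.20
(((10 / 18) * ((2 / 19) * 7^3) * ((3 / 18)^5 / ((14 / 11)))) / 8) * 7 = 18865 / 10637568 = 0.00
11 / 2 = 5.50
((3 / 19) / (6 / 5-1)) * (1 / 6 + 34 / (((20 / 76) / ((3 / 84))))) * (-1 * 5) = -2510 / 133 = -18.87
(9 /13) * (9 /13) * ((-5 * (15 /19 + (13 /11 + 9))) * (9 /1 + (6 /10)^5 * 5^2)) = -13372776 /46475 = -287.74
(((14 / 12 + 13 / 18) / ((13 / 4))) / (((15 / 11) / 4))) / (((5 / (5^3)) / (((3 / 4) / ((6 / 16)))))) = 29920 / 351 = 85.24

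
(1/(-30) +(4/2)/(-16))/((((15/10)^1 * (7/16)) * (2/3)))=-38/105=-0.36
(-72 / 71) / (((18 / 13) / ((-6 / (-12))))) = -26 / 71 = -0.37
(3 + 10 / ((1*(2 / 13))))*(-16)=-1088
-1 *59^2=-3481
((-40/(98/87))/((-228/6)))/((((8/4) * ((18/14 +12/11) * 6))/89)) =141955/48678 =2.92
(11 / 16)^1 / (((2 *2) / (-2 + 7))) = 55 / 64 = 0.86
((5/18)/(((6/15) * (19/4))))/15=5/513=0.01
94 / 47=2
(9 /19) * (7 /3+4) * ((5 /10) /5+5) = 153 /10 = 15.30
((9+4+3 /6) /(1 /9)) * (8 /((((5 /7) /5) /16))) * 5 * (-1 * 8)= -4354560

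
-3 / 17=-0.18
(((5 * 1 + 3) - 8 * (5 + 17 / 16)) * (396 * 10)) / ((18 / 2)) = -17820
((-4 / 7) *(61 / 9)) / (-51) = 244 / 3213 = 0.08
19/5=3.80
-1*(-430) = 430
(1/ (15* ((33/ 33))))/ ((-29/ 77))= -77/ 435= -0.18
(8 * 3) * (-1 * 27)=-648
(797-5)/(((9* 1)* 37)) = 88/37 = 2.38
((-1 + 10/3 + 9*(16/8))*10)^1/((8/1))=305/12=25.42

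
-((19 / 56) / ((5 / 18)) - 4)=389 / 140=2.78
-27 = -27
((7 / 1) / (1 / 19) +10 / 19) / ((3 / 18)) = 15222 / 19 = 801.16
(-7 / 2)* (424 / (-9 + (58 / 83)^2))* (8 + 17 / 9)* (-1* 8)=-7278972512 / 527733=-13792.91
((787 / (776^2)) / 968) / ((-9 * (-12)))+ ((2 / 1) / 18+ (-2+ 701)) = 44011762410259 / 62953887744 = 699.11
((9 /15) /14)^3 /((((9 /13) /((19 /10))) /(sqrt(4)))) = 741 /1715000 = 0.00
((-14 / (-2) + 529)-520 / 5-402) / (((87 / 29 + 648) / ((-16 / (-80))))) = 2 / 217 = 0.01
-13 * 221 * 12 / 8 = -8619 / 2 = -4309.50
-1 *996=-996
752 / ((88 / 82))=7708 / 11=700.73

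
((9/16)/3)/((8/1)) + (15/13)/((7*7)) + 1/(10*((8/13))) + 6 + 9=6200603/407680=15.21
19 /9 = 2.11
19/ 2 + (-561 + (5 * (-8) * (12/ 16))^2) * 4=2731/ 2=1365.50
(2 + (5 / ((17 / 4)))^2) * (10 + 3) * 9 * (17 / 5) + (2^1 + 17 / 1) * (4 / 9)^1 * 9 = 120886 / 85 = 1422.19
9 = 9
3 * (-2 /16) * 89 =-267 /8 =-33.38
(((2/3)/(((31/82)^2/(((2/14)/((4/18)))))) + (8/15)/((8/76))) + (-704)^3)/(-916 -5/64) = 2253256476933632/5915959245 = 380877.62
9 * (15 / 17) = 135 / 17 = 7.94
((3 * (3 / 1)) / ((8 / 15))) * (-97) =-13095 / 8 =-1636.88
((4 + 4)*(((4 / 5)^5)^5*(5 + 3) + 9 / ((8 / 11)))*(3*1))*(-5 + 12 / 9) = -325339924336419160421 / 298023223876953125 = -1091.66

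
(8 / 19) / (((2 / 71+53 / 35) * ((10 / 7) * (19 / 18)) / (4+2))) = 1502928 / 1383713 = 1.09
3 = 3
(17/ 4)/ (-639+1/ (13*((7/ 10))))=-1547/ 232556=-0.01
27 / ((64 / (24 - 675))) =-17577 / 64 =-274.64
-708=-708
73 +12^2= 217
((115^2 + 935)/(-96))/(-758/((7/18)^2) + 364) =0.03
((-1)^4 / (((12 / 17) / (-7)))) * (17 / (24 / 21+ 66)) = -14161 / 5640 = -2.51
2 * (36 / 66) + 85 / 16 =1127 / 176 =6.40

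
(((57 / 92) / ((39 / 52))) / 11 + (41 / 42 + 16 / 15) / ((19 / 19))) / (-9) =-12503 / 53130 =-0.24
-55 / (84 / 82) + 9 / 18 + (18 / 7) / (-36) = -2237 / 42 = -53.26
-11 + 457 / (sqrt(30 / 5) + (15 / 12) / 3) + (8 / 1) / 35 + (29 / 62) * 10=-35298168 / 910315 + 65808 * sqrt(6) / 839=153.35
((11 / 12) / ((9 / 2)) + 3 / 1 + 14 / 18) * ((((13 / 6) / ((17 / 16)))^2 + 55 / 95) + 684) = 7317892865 / 2668626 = 2742.19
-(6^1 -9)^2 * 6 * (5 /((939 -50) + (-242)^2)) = -270 /59453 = -0.00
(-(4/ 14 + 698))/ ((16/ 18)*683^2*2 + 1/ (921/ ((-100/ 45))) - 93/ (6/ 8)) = -5064579/ 6014009792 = -0.00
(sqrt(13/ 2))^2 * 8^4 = 26624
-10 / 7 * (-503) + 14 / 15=75548 / 105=719.50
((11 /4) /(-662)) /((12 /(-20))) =55 /7944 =0.01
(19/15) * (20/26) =38/39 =0.97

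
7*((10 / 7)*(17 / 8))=85 / 4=21.25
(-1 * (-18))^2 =324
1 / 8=0.12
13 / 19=0.68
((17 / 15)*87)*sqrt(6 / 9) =493*sqrt(6) / 15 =80.51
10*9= 90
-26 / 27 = -0.96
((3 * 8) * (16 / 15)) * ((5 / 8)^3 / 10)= 5 / 8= 0.62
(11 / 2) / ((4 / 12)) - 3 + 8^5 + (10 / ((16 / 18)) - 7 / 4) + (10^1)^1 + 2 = 32803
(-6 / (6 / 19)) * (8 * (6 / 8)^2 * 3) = -513 / 2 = -256.50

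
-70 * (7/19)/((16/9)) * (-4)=2205/38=58.03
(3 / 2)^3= 3.38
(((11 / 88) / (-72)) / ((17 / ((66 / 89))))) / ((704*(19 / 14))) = -7 / 88310784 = -0.00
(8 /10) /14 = 2 /35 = 0.06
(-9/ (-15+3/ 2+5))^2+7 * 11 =22577/ 289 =78.12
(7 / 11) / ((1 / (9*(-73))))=-4599 / 11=-418.09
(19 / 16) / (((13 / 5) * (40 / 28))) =133 / 416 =0.32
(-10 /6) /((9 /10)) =-50 /27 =-1.85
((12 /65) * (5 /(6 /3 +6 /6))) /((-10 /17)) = -34 /65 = -0.52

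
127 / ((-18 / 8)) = -508 / 9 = -56.44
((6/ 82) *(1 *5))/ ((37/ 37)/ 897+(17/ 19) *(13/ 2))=102258/ 1625855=0.06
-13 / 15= -0.87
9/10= 0.90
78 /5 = 15.60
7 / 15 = 0.47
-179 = -179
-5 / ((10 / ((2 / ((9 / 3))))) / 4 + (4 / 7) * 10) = -28 / 53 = -0.53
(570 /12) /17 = 95 /34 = 2.79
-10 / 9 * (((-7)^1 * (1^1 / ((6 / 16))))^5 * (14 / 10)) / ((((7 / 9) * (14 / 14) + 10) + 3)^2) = 481890304 / 25947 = 18572.10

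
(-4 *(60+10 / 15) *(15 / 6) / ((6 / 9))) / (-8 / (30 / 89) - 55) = 13650 / 1181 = 11.56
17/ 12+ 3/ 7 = 1.85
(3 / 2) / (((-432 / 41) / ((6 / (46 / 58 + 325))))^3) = -0.00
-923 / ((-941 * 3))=923 / 2823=0.33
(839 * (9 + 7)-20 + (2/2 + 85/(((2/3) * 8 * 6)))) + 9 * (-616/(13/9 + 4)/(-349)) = 1048385031/78176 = 13410.57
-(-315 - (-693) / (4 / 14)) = -4221 / 2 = -2110.50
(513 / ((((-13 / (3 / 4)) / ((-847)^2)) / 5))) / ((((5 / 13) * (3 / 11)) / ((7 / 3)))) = -9446124303 / 4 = -2361531075.75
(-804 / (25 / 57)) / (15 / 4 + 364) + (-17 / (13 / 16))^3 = -9164.59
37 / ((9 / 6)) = 74 / 3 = 24.67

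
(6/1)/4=3/2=1.50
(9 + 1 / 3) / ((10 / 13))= 182 / 15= 12.13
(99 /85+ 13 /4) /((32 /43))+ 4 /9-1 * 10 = -354793 /97920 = -3.62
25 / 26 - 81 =-2081 / 26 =-80.04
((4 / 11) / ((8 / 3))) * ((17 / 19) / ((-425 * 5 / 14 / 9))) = -189 / 26125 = -0.01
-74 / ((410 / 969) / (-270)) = 1936062 / 41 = 47221.02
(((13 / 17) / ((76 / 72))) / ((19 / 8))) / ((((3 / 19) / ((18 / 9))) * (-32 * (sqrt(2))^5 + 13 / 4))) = -0.02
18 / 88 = 9 / 44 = 0.20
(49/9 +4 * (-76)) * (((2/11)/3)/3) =-5374/891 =-6.03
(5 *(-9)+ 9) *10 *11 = -3960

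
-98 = -98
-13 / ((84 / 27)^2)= -1053 / 784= -1.34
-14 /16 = -7 /8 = -0.88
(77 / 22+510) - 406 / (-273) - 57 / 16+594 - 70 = 646105 / 624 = 1035.42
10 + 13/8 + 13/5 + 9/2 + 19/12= 2437/120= 20.31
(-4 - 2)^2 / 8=9 / 2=4.50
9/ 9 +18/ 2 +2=12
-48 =-48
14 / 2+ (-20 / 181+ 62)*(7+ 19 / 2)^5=219197356465 / 2896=75689694.91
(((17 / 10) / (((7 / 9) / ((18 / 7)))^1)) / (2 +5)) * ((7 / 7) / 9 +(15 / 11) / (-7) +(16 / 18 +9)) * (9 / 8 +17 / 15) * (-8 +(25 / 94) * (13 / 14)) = -191640286017 / 1390275040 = -137.84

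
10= 10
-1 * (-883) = 883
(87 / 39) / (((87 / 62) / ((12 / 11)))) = 248 / 143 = 1.73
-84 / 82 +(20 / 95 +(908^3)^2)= 436568653013911678342 / 779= 560421890903609343.19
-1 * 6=-6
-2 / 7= -0.29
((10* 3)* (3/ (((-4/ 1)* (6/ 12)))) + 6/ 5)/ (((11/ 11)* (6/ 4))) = -146/ 5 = -29.20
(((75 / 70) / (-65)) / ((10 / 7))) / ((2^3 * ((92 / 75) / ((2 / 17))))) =-45 / 325312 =-0.00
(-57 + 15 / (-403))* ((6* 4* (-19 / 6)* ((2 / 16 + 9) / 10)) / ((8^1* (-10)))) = -15940791 / 322400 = -49.44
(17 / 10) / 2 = 17 / 20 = 0.85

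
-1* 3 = -3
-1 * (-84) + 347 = 431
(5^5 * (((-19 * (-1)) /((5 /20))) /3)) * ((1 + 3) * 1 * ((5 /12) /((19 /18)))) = 125000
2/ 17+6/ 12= 21/ 34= 0.62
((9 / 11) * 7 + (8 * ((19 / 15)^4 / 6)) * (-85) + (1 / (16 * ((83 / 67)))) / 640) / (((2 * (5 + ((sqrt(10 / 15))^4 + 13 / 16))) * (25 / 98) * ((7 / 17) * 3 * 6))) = -113713379982979 / 9406821600000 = -12.09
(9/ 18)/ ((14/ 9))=9/ 28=0.32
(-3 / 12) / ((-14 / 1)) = 1 / 56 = 0.02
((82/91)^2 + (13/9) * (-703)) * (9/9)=-75619543/74529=-1014.63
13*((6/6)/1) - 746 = -733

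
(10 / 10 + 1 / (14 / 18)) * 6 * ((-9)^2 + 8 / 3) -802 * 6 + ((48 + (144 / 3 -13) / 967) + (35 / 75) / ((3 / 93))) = -365736032 / 101535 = -3602.07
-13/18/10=-13/180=-0.07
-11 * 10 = -110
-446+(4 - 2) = -444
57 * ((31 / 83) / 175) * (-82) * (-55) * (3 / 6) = 796917 / 2905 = 274.33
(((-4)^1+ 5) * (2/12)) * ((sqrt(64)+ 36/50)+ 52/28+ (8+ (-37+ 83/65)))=-39007/13650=-2.86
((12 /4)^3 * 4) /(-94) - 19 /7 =-1271 /329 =-3.86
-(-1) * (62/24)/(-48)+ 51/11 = 29035/6336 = 4.58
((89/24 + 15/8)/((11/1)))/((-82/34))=-0.21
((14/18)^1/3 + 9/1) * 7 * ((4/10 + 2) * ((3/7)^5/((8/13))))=8775/2401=3.65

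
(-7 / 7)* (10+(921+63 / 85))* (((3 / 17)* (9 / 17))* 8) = -17106768 / 24565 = -696.39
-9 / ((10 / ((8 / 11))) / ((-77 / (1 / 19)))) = 4788 / 5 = 957.60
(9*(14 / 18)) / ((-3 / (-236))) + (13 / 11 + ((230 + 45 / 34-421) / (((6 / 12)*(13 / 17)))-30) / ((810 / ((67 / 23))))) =1465133687 / 2664090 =549.96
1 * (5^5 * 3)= 9375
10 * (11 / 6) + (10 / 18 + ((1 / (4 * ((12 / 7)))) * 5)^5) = 4865485715 / 254803968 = 19.10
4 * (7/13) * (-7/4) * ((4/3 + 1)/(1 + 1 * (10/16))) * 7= -19208/507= -37.89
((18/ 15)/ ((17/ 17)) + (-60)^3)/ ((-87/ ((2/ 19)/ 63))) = 719996/ 173565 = 4.15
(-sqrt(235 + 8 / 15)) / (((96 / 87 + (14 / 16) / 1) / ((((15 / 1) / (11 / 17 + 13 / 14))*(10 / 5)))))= -147.70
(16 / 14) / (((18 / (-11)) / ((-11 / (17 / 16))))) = 7744 / 1071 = 7.23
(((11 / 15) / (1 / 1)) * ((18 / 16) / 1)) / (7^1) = 33 / 280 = 0.12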